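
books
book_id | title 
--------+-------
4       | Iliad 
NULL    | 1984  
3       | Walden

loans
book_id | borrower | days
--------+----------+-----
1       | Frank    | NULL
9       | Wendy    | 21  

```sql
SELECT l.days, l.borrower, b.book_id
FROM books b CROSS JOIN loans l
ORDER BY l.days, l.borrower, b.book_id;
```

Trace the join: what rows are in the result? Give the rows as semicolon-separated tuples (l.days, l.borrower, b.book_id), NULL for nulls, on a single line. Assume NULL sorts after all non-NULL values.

CROSS JOIN pairs every row of `books` with every row of `loans`: 3 × 2 = 6 rows.
After projecting and ordering:
l.days | l.borrower | b.book_id
21 | Wendy | 3
21 | Wendy | 4
21 | Wendy | NULL
NULL | Frank | 3
NULL | Frank | 4
NULL | Frank | NULL

(21, Wendy, 3); (21, Wendy, 4); (21, Wendy, NULL); (NULL, Frank, 3); (NULL, Frank, 4); (NULL, Frank, NULL)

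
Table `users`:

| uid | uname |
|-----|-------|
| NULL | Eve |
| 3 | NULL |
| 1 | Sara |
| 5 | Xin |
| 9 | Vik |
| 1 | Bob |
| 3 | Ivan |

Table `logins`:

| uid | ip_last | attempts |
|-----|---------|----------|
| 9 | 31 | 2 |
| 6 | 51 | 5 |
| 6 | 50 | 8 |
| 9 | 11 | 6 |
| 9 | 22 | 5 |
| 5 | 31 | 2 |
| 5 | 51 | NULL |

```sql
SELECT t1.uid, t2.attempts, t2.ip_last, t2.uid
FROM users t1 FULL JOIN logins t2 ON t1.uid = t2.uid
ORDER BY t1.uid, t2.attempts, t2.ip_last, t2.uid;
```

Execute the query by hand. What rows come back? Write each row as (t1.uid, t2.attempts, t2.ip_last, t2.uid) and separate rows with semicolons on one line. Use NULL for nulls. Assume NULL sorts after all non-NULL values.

(1, NULL, NULL, NULL); (1, NULL, NULL, NULL); (3, NULL, NULL, NULL); (3, NULL, NULL, NULL); (5, 2, 31, 5); (5, NULL, 51, 5); (9, 2, 31, 9); (9, 5, 22, 9); (9, 6, 11, 9); (NULL, 5, 51, 6); (NULL, 8, 50, 6); (NULL, NULL, NULL, NULL)

FULL OUTER JOIN keeps every row from both sides; unmatched rows get NULL for the other side's columns.
Matching on t1.uid = t2.uid. A NULL in a compared column never satisfies the condition.
Matched pairs: 5; unmatched t1 rows kept: 5; unmatched t2 rows kept: 2.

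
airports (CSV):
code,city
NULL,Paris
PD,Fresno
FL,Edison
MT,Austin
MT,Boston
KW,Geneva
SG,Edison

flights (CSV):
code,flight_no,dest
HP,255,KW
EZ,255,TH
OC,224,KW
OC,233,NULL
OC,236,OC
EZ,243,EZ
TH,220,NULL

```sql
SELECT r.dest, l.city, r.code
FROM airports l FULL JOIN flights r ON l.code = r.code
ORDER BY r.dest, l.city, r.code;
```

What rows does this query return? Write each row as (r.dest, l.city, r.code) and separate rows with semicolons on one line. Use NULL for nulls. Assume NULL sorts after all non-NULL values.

FULL OUTER JOIN keeps every row from both sides; unmatched rows get NULL for the other side's columns.
Matching on l.code = r.code. A NULL in a compared column never satisfies the condition.
Matched pairs: 0; unmatched l rows kept: 7; unmatched r rows kept: 7.

(EZ, NULL, EZ); (KW, NULL, HP); (KW, NULL, OC); (OC, NULL, OC); (TH, NULL, EZ); (NULL, Austin, NULL); (NULL, Boston, NULL); (NULL, Edison, NULL); (NULL, Edison, NULL); (NULL, Fresno, NULL); (NULL, Geneva, NULL); (NULL, Paris, NULL); (NULL, NULL, OC); (NULL, NULL, TH)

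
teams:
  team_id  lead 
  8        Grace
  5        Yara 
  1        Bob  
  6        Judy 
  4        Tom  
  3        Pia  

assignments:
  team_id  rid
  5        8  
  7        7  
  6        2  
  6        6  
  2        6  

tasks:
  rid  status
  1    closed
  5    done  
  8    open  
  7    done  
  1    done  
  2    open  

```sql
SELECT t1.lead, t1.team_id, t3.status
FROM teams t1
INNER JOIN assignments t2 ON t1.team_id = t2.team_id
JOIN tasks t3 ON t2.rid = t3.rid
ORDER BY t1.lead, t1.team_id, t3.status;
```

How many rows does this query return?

2

Joins associate left-to-right: teams INNER JOIN assignments on team_id gives 3 intermediate row(s).
Then INNER JOIN `tasks t3` on rid: keep only rows whose t2.rid appears in t3.
Result: 2 row(s).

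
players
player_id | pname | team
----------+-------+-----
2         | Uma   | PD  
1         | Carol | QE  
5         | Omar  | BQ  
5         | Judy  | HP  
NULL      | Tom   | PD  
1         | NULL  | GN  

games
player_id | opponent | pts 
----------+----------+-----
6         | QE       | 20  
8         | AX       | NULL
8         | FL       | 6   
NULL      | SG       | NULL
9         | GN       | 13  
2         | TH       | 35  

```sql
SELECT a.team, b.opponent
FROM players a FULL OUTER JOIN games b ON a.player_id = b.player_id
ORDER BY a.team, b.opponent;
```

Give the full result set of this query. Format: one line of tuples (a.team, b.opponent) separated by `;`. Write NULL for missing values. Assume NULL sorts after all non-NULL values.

FULL OUTER JOIN keeps every row from both sides; unmatched rows get NULL for the other side's columns.
Matching on a.player_id = b.player_id. A NULL in a compared column never satisfies the condition.
- a (player_id=2) pairs with 1 row(s) of b.
- a (player_id=1) has no partner → padded with NULL.
- a (player_id=5) has no partner → padded with NULL.
- a (player_id=5) has no partner → padded with NULL.
- a (player_id=NULL) has no partner → padded with NULL.
- a (player_id=1) has no partner → padded with NULL.
- plus 5 unmatched b row(s), each kept with NULL a columns.

(BQ, NULL); (GN, NULL); (HP, NULL); (PD, TH); (PD, NULL); (QE, NULL); (NULL, AX); (NULL, FL); (NULL, GN); (NULL, QE); (NULL, SG)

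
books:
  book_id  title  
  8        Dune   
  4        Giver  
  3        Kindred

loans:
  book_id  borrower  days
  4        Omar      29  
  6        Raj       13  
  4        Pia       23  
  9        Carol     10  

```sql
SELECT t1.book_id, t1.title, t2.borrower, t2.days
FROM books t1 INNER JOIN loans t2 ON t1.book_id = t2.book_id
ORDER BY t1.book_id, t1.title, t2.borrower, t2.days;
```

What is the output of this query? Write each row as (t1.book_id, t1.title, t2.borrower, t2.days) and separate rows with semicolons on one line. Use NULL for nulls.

INNER JOIN keeps only pairs where the ON condition holds.
Matching on t1.book_id = t2.book_id.
- t1 row (book_id=8): no match → dropped.
- t1 row (book_id=4): matches 2 t2 row(s) → 2 output row(s).
- t1 row (book_id=3): no match → dropped.
After projecting and ordering:
t1.book_id | t1.title | t2.borrower | t2.days
4 | Giver | Omar | 29
4 | Giver | Pia | 23

(4, Giver, Omar, 29); (4, Giver, Pia, 23)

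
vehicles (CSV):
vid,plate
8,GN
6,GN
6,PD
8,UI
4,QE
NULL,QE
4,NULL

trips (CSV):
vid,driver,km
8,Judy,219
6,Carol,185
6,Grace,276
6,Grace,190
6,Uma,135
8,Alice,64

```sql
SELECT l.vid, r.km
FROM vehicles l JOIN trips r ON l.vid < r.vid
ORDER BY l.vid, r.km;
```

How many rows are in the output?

16

INNER JOIN keeps only pairs where the ON condition holds.
Matching on l.vid < r.vid. A NULL in a compared column never satisfies the condition.
Matched pairs: 16.
Total: 16 rows.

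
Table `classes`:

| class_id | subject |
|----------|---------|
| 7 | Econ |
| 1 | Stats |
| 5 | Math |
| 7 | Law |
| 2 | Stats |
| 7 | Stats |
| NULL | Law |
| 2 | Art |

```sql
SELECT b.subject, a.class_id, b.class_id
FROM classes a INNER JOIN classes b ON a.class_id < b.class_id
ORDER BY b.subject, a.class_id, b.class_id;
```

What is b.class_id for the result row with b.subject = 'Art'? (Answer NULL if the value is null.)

2

INNER JOIN keeps only pairs where the ON condition holds.
Matching on a.class_id < b.class_id. A NULL in a compared column never satisfies the condition.
- a[0] class_id=7 → no match; dropped.
- a[1] class_id=1 → 6 match(es) in b → 6 row(s).
- a[2] class_id=5 → 3 match(es) in b → 3 row(s).
- a[3] class_id=7 → no match; dropped.
- a[4] class_id=2 → 4 match(es) in b → 4 row(s).
- a[5] class_id=7 → no match; dropped.
- a[6] class_id=NULL → no match; dropped.
- a[7] class_id=2 → 4 match(es) in b → 4 row(s).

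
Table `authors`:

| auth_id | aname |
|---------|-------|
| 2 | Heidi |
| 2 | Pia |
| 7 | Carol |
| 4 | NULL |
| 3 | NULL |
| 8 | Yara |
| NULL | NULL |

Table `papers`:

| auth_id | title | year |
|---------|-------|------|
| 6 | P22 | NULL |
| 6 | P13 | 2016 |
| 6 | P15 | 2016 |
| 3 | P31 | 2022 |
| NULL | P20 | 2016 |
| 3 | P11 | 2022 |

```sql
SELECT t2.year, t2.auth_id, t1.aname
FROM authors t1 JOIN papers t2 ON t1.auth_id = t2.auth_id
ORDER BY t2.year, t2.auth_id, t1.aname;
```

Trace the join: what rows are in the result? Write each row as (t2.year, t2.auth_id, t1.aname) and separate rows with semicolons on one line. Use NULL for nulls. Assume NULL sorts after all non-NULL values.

(2022, 3, NULL); (2022, 3, NULL)

INNER JOIN keeps only pairs where the ON condition holds.
Matching on t1.auth_id = t2.auth_id. A NULL in a compared column never satisfies the condition.
- t1 (auth_id=2) has no partner → excluded.
- t1 (auth_id=2) has no partner → excluded.
- t1 (auth_id=7) has no partner → excluded.
- t1 (auth_id=4) has no partner → excluded.
- t1 (auth_id=3) pairs with 2 row(s) of t2.
- t1 (auth_id=8) has no partner → excluded.
- t1 (auth_id=NULL) has no partner → excluded.
After projecting and ordering:
t2.year | t2.auth_id | t1.aname
2022 | 3 | NULL
2022 | 3 | NULL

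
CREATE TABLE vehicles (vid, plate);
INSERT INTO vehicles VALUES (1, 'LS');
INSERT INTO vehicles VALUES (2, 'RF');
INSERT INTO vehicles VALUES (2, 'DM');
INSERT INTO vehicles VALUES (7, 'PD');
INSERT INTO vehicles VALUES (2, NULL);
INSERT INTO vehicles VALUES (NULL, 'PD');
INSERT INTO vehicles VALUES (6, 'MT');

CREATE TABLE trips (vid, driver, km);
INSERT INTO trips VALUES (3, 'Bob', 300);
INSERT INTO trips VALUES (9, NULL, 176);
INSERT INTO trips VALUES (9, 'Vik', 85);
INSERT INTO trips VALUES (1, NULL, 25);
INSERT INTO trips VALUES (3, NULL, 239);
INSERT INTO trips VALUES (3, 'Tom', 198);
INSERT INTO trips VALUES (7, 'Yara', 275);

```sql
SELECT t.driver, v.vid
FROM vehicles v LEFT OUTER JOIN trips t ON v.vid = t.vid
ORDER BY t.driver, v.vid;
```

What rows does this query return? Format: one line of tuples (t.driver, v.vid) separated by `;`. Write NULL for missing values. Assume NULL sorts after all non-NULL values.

(Yara, 7); (NULL, 1); (NULL, 2); (NULL, 2); (NULL, 2); (NULL, 6); (NULL, NULL)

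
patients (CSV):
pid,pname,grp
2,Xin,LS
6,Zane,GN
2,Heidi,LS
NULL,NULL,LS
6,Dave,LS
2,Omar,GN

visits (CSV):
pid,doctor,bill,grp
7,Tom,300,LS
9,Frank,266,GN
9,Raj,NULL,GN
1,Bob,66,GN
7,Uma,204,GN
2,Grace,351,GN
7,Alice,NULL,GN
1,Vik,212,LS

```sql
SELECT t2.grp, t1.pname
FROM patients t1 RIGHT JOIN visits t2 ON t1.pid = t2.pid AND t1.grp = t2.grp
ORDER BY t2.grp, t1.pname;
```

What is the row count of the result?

RIGHT JOIN keeps every row from `visits`; unmatched rows get NULL for `patients`'s columns.
Matching on t1.pid = t2.pid AND t1.grp = t2.grp. A NULL in a compared column never satisfies the condition.
- t1 row (pid=2, grp=LS): no match.
- t1 row (pid=6, grp=GN): no match.
- t1 row (pid=2, grp=LS): no match.
- t1 row (pid=NULL, grp=LS): no match.
- t1 row (pid=6, grp=LS): no match.
- t1 row (pid=2, grp=GN): matches 1 t2 row(s) → 1 output row(s).
- 7 t2 row(s) had no t1 match → kept, t1 columns NULL.
Total: 1 matched + 7 padded = 8 rows.

8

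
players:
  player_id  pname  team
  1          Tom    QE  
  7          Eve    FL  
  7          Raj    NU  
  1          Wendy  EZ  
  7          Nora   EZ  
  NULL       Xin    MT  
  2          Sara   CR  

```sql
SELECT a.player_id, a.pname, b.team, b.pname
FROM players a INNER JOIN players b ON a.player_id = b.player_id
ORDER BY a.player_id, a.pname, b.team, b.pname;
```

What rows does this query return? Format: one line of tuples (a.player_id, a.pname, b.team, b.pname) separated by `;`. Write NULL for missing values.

INNER JOIN keeps only pairs where the ON condition holds.
Matching on a.player_id = b.player_id. A NULL in a compared column never satisfies the condition.
Matched pairs: 14.

(1, Tom, EZ, Wendy); (1, Tom, QE, Tom); (1, Wendy, EZ, Wendy); (1, Wendy, QE, Tom); (2, Sara, CR, Sara); (7, Eve, EZ, Nora); (7, Eve, FL, Eve); (7, Eve, NU, Raj); (7, Nora, EZ, Nora); (7, Nora, FL, Eve); (7, Nora, NU, Raj); (7, Raj, EZ, Nora); (7, Raj, FL, Eve); (7, Raj, NU, Raj)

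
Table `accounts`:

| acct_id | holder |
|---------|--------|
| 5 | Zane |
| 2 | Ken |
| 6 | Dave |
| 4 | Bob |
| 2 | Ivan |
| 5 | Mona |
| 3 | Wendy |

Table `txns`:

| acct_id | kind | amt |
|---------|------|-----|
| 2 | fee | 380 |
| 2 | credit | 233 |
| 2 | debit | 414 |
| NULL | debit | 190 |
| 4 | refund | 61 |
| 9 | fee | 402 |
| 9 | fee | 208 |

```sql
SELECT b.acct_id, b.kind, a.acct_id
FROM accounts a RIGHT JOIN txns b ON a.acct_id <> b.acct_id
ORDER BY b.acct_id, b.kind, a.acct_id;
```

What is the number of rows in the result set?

RIGHT JOIN keeps every row from `txns`; unmatched rows get NULL for `accounts`'s columns.
Matching on a.acct_id <> b.acct_id. A NULL in a compared column never satisfies the condition.
- a row (acct_id=5): matches 6 b row(s) → 6 output row(s).
- a row (acct_id=2): matches 3 b row(s) → 3 output row(s).
- a row (acct_id=6): matches 6 b row(s) → 6 output row(s).
- a row (acct_id=4): matches 5 b row(s) → 5 output row(s).
- a row (acct_id=2): matches 3 b row(s) → 3 output row(s).
- a row (acct_id=5): matches 6 b row(s) → 6 output row(s).
- a row (acct_id=3): matches 6 b row(s) → 6 output row(s).
- plus 1 unmatched b row(s), each kept with NULL a columns.
Total: 35 matched + 1 padded = 36 rows.

36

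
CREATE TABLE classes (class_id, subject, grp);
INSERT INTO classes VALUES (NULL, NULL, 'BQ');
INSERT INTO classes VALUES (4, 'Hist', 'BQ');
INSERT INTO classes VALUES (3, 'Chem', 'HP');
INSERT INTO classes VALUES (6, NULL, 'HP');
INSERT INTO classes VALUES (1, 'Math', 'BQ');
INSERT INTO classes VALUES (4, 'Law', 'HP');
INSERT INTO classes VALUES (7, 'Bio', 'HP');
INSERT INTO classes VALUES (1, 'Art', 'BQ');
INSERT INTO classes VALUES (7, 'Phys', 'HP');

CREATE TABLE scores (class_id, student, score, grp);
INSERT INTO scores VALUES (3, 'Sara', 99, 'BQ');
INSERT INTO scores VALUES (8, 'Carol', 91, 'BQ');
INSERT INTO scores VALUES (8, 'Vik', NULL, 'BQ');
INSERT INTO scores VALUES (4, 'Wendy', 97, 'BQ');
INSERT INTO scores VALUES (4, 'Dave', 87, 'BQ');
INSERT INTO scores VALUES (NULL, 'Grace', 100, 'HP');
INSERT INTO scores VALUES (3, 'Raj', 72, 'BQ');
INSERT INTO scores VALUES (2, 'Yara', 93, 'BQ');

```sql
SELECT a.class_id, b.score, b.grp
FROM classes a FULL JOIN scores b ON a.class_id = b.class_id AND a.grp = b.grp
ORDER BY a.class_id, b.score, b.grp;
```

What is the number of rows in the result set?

FULL OUTER JOIN keeps every row from both sides; unmatched rows get NULL for the other side's columns.
Matching on a.class_id = b.class_id AND a.grp = b.grp. A NULL in a compared column never satisfies the condition.
Matched pairs: 2; unmatched a rows kept: 8; unmatched b rows kept: 6.
Total: 2 matched + 14 padded = 16 rows.

16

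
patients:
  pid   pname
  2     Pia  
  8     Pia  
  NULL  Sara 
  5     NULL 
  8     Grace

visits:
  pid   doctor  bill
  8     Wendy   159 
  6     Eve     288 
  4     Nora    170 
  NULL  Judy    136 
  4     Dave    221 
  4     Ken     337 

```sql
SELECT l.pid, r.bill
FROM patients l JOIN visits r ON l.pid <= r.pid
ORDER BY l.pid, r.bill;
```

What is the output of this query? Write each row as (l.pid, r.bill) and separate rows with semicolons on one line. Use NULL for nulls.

INNER JOIN keeps only pairs where the ON condition holds.
Matching on l.pid <= r.pid. A NULL in a compared column never satisfies the condition.
- l[0] pid=2 → 5 match(es) in r → 5 row(s).
- l[1] pid=8 → 1 match(es) in r → 1 row(s).
- l[2] pid=NULL → no match; dropped.
- l[3] pid=5 → 2 match(es) in r → 2 row(s).
- l[4] pid=8 → 1 match(es) in r → 1 row(s).
After projecting and ordering:
l.pid | r.bill
2 | 159
2 | 170
2 | 221
2 | 288
2 | 337
5 | 159
5 | 288
8 | 159
8 | 159

(2, 159); (2, 170); (2, 221); (2, 288); (2, 337); (5, 159); (5, 288); (8, 159); (8, 159)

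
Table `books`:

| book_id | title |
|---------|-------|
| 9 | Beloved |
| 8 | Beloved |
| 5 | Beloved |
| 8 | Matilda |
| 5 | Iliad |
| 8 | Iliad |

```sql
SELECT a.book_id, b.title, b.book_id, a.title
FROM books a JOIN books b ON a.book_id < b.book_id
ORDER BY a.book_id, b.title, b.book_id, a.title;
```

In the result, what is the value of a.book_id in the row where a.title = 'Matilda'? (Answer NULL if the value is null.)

8

INNER JOIN keeps only pairs where the ON condition holds.
Matching on a.book_id < b.book_id.
- book_id=9: no matching b row, dropped.
- book_id=8: 1 matching b row(s), so 1 row(s) emitted.
- book_id=5: 4 matching b row(s), so 4 row(s) emitted.
- book_id=8: 1 matching b row(s), so 1 row(s) emitted.
- book_id=5: 4 matching b row(s), so 4 row(s) emitted.
- book_id=8: 1 matching b row(s), so 1 row(s) emitted.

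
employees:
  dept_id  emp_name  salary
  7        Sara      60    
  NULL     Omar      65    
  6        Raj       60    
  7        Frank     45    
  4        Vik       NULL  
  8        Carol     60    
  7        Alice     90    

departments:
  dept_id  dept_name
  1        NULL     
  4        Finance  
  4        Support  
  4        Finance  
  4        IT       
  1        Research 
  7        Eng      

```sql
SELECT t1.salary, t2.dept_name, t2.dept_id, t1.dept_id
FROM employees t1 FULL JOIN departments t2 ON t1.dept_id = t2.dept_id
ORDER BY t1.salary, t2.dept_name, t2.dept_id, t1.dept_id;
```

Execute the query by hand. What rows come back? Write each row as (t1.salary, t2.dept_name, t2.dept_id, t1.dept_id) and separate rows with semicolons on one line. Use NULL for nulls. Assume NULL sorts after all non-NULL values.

FULL OUTER JOIN keeps every row from both sides; unmatched rows get NULL for the other side's columns.
Matching on t1.dept_id = t2.dept_id. A NULL in a compared column never satisfies the condition.
- t1 row (dept_id=7): matches 1 t2 row(s) → 1 output row(s).
- t1 row (dept_id=NULL): no match → kept, t2 columns NULL.
- t1 row (dept_id=6): no match → kept, t2 columns NULL.
- t1 row (dept_id=7): matches 1 t2 row(s) → 1 output row(s).
- t1 row (dept_id=4): matches 4 t2 row(s) → 4 output row(s).
- t1 row (dept_id=8): no match → kept, t2 columns NULL.
- t1 row (dept_id=7): matches 1 t2 row(s) → 1 output row(s).
- 2 t2 row(s) had no t1 match → kept, t1 columns NULL.

(45, Eng, 7, 7); (60, Eng, 7, 7); (60, NULL, NULL, 6); (60, NULL, NULL, 8); (65, NULL, NULL, NULL); (90, Eng, 7, 7); (NULL, Finance, 4, 4); (NULL, Finance, 4, 4); (NULL, IT, 4, 4); (NULL, Research, 1, NULL); (NULL, Support, 4, 4); (NULL, NULL, 1, NULL)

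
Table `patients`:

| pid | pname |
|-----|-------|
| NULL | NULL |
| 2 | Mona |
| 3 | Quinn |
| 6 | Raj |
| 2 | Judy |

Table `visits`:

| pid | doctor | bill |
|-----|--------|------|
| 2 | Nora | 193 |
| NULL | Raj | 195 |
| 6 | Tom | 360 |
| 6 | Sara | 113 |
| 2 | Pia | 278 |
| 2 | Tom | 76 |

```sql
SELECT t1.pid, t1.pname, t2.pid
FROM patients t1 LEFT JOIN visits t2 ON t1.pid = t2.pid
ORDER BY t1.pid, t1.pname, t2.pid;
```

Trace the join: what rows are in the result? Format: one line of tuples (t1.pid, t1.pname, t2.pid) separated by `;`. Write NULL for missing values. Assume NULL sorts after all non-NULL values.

(2, Judy, 2); (2, Judy, 2); (2, Judy, 2); (2, Mona, 2); (2, Mona, 2); (2, Mona, 2); (3, Quinn, NULL); (6, Raj, 6); (6, Raj, 6); (NULL, NULL, NULL)

LEFT JOIN keeps every row from `patients`; unmatched rows get NULL for `visits`'s columns.
Matching on t1.pid = t2.pid. A NULL in a compared column never satisfies the condition.
- t1 (pid=NULL) has no partner → padded with NULL.
- t1 (pid=2) pairs with 3 row(s) of t2.
- t1 (pid=3) has no partner → padded with NULL.
- t1 (pid=6) pairs with 2 row(s) of t2.
- t1 (pid=2) pairs with 3 row(s) of t2.
After projecting and ordering:
t1.pid | t1.pname | t2.pid
2 | Judy | 2
2 | Judy | 2
2 | Judy | 2
2 | Mona | 2
2 | Mona | 2
2 | Mona | 2
3 | Quinn | NULL
6 | Raj | 6
6 | Raj | 6
NULL | NULL | NULL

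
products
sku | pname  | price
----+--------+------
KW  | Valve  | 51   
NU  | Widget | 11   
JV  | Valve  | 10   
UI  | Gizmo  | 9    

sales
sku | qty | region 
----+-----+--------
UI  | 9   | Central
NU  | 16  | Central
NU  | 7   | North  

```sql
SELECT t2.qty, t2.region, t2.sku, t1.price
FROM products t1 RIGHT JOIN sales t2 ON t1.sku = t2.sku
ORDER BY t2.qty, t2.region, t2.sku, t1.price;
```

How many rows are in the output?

RIGHT JOIN keeps every row from `sales`; unmatched rows get NULL for `products`'s columns.
Matching on t1.sku = t2.sku.
Matched pairs: 3; unmatched t2 rows kept: 0.
Total: 3 rows.

3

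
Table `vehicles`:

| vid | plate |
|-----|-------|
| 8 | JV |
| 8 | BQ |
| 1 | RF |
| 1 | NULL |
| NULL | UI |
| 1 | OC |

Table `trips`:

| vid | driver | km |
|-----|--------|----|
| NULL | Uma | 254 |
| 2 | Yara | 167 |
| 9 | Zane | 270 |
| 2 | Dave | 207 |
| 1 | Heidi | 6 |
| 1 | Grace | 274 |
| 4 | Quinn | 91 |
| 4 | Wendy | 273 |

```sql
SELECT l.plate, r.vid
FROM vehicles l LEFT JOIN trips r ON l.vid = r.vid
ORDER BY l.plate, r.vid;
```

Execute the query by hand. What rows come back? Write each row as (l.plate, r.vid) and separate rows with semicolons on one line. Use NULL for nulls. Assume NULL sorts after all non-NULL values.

(BQ, NULL); (JV, NULL); (OC, 1); (OC, 1); (RF, 1); (RF, 1); (UI, NULL); (NULL, 1); (NULL, 1)

LEFT JOIN keeps every row from `vehicles`; unmatched rows get NULL for `trips`'s columns.
Matching on l.vid = r.vid. A NULL in a compared column never satisfies the condition.
- l[0] vid=8 → no match; kept with NULLs on the r side.
- l[1] vid=8 → no match; kept with NULLs on the r side.
- l[2] vid=1 → 2 match(es) in r → 2 row(s).
- l[3] vid=1 → 2 match(es) in r → 2 row(s).
- l[4] vid=NULL → no match; kept with NULLs on the r side.
- l[5] vid=1 → 2 match(es) in r → 2 row(s).
After projecting and ordering:
l.plate | r.vid
BQ | NULL
JV | NULL
OC | 1
OC | 1
RF | 1
RF | 1
UI | NULL
NULL | 1
NULL | 1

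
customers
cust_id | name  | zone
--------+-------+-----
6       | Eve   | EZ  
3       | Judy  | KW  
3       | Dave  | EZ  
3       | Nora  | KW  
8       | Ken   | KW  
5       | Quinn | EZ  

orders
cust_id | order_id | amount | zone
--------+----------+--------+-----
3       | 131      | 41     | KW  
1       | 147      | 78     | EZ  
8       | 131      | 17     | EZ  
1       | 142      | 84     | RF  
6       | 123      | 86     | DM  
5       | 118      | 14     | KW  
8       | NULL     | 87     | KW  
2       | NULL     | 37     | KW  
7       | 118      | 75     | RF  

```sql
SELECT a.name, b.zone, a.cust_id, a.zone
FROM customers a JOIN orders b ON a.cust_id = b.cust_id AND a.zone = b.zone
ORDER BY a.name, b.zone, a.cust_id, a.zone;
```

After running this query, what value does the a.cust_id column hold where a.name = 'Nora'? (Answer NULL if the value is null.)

3

INNER JOIN keeps only pairs where the ON condition holds.
Matching on a.cust_id = b.cust_id AND a.zone = b.zone.
- a (cust_id=6, zone=EZ) has no partner → excluded.
- a (cust_id=3, zone=KW) pairs with 1 row(s) of b.
- a (cust_id=3, zone=EZ) has no partner → excluded.
- a (cust_id=3, zone=KW) pairs with 1 row(s) of b.
- a (cust_id=8, zone=KW) pairs with 1 row(s) of b.
- a (cust_id=5, zone=EZ) has no partner → excluded.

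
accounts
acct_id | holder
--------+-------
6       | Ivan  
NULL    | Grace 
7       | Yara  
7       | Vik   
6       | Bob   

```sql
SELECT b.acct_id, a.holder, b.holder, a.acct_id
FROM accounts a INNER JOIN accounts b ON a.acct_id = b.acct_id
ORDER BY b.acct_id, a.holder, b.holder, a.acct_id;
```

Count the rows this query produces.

8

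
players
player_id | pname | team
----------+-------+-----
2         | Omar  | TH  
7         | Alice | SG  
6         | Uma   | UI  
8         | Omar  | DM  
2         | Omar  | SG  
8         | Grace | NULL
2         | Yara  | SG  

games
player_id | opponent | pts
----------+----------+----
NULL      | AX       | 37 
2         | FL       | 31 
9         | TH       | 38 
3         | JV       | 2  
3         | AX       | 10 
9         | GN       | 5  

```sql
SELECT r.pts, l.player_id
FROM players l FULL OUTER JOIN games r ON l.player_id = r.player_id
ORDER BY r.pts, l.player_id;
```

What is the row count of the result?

FULL OUTER JOIN keeps every row from both sides; unmatched rows get NULL for the other side's columns.
Matching on l.player_id = r.player_id. A NULL in a compared column never satisfies the condition.
- player_id=2: 1 matching r row(s), so 1 row(s) emitted.
- player_id=7: no r row matches, row kept with r columns NULL.
- player_id=6: no r row matches, row kept with r columns NULL.
- player_id=8: no r row matches, row kept with r columns NULL.
- player_id=2: 1 matching r row(s), so 1 row(s) emitted.
- player_id=8: no r row matches, row kept with r columns NULL.
- player_id=2: 1 matching r row(s), so 1 row(s) emitted.
- 5 r row(s) had no l match → kept, l columns NULL.
Total: 3 matched + 9 padded = 12 rows.

12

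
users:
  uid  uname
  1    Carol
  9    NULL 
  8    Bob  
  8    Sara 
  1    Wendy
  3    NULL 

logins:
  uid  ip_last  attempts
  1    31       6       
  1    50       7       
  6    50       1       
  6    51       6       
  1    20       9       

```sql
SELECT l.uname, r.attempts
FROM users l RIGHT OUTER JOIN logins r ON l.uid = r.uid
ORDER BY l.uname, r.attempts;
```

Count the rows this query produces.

RIGHT JOIN keeps every row from `logins`; unmatched rows get NULL for `users`'s columns.
Matching on l.uid = r.uid.
Matched pairs: 6; unmatched r rows kept: 2.
Total: 6 matched + 2 padded = 8 rows.

8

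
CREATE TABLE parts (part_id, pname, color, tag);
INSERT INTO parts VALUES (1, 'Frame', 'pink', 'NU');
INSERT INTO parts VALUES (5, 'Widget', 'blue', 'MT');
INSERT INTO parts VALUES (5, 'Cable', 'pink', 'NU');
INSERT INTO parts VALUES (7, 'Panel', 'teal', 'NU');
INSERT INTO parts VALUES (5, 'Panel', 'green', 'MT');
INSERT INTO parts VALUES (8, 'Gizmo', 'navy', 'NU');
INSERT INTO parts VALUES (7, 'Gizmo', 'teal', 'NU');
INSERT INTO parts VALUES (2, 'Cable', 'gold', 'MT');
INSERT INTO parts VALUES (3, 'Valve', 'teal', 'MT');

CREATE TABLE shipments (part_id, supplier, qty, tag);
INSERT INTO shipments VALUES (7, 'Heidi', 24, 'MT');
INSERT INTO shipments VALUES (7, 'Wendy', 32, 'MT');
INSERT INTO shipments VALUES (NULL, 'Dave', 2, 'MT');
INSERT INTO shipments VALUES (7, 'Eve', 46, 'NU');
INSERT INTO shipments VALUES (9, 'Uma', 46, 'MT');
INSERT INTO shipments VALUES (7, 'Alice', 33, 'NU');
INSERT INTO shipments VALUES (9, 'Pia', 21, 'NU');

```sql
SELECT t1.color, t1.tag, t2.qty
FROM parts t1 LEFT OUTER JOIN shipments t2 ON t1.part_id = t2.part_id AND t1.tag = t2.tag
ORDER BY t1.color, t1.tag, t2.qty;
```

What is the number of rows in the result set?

LEFT JOIN keeps every row from `parts`; unmatched rows get NULL for `shipments`'s columns.
Matching on t1.part_id = t2.part_id AND t1.tag = t2.tag. A NULL in a compared column never satisfies the condition.
- t1 row (part_id=1, tag=NU): no match → kept, t2 columns NULL.
- t1 row (part_id=5, tag=MT): no match → kept, t2 columns NULL.
- t1 row (part_id=5, tag=NU): no match → kept, t2 columns NULL.
- t1 row (part_id=7, tag=NU): matches 2 t2 row(s) → 2 output row(s).
- t1 row (part_id=5, tag=MT): no match → kept, t2 columns NULL.
- t1 row (part_id=8, tag=NU): no match → kept, t2 columns NULL.
- t1 row (part_id=7, tag=NU): matches 2 t2 row(s) → 2 output row(s).
- t1 row (part_id=2, tag=MT): no match → kept, t2 columns NULL.
- t1 row (part_id=3, tag=MT): no match → kept, t2 columns NULL.
Total: 4 matched + 7 padded = 11 rows.

11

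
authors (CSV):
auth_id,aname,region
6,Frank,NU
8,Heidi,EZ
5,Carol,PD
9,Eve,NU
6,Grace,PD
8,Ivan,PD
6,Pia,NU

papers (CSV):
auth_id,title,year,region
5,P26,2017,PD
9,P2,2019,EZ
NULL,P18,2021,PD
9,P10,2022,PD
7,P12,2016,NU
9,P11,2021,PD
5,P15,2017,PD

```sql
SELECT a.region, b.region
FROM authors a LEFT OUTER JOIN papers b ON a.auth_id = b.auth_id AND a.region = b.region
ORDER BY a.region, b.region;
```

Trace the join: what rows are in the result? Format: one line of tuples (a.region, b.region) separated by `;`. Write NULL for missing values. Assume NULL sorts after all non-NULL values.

(EZ, NULL); (NU, NULL); (NU, NULL); (NU, NULL); (PD, PD); (PD, PD); (PD, NULL); (PD, NULL)

LEFT JOIN keeps every row from `authors`; unmatched rows get NULL for `papers`'s columns.
Matching on a.auth_id = b.auth_id AND a.region = b.region. A NULL in a compared column never satisfies the condition.
- a[0] auth_id=6, region=NU → no match; kept with NULLs on the b side.
- a[1] auth_id=8, region=EZ → no match; kept with NULLs on the b side.
- a[2] auth_id=5, region=PD → 2 match(es) in b → 2 row(s).
- a[3] auth_id=9, region=NU → no match; kept with NULLs on the b side.
- a[4] auth_id=6, region=PD → no match; kept with NULLs on the b side.
- a[5] auth_id=8, region=PD → no match; kept with NULLs on the b side.
- a[6] auth_id=6, region=NU → no match; kept with NULLs on the b side.
After projecting and ordering:
a.region | b.region
EZ | NULL
NU | NULL
NU | NULL
NU | NULL
PD | PD
PD | PD
PD | NULL
PD | NULL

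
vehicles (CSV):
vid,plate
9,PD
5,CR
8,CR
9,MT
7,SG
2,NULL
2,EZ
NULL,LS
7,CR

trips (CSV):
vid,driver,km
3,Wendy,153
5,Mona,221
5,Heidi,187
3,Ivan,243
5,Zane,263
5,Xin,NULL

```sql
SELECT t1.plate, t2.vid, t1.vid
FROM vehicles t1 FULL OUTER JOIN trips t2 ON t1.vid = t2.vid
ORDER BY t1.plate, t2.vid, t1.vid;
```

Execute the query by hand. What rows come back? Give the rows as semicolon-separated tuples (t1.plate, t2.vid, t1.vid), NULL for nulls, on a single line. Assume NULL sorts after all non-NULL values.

(CR, 5, 5); (CR, 5, 5); (CR, 5, 5); (CR, 5, 5); (CR, NULL, 7); (CR, NULL, 8); (EZ, NULL, 2); (LS, NULL, NULL); (MT, NULL, 9); (PD, NULL, 9); (SG, NULL, 7); (NULL, 3, NULL); (NULL, 3, NULL); (NULL, NULL, 2)

FULL OUTER JOIN keeps every row from both sides; unmatched rows get NULL for the other side's columns.
Matching on t1.vid = t2.vid. A NULL in a compared column never satisfies the condition.
- t1[0] vid=9 → no match; kept with NULLs on the t2 side.
- t1[1] vid=5 → 4 match(es) in t2 → 4 row(s).
- t1[2] vid=8 → no match; kept with NULLs on the t2 side.
- t1[3] vid=9 → no match; kept with NULLs on the t2 side.
- t1[4] vid=7 → no match; kept with NULLs on the t2 side.
- t1[5] vid=2 → no match; kept with NULLs on the t2 side.
- t1[6] vid=2 → no match; kept with NULLs on the t2 side.
- t1[7] vid=NULL → no match; kept with NULLs on the t2 side.
- t1[8] vid=7 → no match; kept with NULLs on the t2 side.
- 2 t2 row(s) had no t1 match → kept, t1 columns NULL.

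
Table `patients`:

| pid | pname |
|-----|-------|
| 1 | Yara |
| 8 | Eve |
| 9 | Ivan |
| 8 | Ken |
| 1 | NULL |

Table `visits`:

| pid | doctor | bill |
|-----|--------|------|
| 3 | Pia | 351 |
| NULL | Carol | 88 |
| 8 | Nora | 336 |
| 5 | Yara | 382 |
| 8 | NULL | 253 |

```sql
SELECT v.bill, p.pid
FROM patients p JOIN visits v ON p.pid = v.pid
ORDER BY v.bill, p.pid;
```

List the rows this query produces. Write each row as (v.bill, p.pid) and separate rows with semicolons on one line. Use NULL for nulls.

INNER JOIN keeps only pairs where the ON condition holds.
Matching on p.pid = v.pid. A NULL in a compared column never satisfies the condition.
Matched pairs: 4.

(253, 8); (253, 8); (336, 8); (336, 8)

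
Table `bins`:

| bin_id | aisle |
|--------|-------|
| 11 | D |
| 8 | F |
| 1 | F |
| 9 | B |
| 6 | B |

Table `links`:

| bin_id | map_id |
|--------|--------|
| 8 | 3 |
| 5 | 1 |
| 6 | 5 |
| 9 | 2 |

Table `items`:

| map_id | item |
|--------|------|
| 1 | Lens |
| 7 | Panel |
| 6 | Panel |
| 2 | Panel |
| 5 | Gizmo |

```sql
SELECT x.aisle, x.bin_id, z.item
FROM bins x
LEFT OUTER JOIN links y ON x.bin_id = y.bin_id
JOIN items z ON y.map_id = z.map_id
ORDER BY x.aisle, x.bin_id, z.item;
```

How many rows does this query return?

Step 1 — x LEFT JOIN y on bin_id → 5 row(s).
Then INNER JOIN `items z` on map_id: keep only rows whose y.map_id appears in z.
Result: 2 row(s).

2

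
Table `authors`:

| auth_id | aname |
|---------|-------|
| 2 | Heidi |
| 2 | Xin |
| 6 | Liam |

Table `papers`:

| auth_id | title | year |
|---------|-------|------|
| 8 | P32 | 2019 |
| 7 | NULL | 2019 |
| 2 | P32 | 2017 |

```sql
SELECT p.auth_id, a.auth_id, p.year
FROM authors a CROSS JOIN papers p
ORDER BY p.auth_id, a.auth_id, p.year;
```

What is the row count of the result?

9

CROSS JOIN pairs every row of `authors` with every row of `papers`: 3 × 3 = 9 rows.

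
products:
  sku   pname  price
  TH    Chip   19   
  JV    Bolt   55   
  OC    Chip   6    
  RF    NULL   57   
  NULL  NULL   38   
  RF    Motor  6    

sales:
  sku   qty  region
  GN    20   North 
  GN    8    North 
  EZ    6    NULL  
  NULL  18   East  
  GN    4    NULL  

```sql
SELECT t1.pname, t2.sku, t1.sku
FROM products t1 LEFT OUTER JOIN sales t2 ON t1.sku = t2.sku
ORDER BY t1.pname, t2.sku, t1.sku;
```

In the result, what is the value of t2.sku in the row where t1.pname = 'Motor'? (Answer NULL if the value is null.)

NULL

LEFT JOIN keeps every row from `products`; unmatched rows get NULL for `sales`'s columns.
Matching on t1.sku = t2.sku. A NULL in a compared column never satisfies the condition.
Matched pairs: 0; unmatched t1 rows kept: 6.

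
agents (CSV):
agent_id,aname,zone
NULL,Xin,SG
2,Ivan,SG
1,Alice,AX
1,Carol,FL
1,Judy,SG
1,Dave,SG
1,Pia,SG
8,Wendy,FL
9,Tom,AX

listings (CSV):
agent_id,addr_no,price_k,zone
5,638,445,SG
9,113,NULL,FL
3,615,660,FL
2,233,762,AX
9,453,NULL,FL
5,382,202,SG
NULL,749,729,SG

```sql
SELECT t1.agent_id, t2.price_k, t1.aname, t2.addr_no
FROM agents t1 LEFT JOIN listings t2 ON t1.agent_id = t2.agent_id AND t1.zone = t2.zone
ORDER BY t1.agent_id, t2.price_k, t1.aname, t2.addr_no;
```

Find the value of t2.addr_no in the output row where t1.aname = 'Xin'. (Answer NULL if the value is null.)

LEFT JOIN keeps every row from `agents`; unmatched rows get NULL for `listings`'s columns.
Matching on t1.agent_id = t2.agent_id AND t1.zone = t2.zone. A NULL in a compared column never satisfies the condition.
- agent_id=NULL, zone=SG: no t2 row matches, row kept with t2 columns NULL.
- agent_id=2, zone=SG: no t2 row matches, row kept with t2 columns NULL.
- agent_id=1, zone=AX: no t2 row matches, row kept with t2 columns NULL.
- agent_id=1, zone=FL: no t2 row matches, row kept with t2 columns NULL.
- agent_id=1, zone=SG: no t2 row matches, row kept with t2 columns NULL.
- agent_id=1, zone=SG: no t2 row matches, row kept with t2 columns NULL.
- agent_id=1, zone=SG: no t2 row matches, row kept with t2 columns NULL.
- agent_id=8, zone=FL: no t2 row matches, row kept with t2 columns NULL.
- agent_id=9, zone=AX: no t2 row matches, row kept with t2 columns NULL.

NULL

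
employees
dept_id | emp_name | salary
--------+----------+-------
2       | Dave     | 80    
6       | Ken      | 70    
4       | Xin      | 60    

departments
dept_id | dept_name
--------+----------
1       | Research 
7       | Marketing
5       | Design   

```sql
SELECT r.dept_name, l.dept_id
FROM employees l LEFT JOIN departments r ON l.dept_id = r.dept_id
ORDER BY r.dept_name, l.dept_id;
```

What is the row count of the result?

LEFT JOIN keeps every row from `employees`; unmatched rows get NULL for `departments`'s columns.
Matching on l.dept_id = r.dept_id.
- l row (dept_id=2): no match → kept, r columns NULL.
- l row (dept_id=6): no match → kept, r columns NULL.
- l row (dept_id=4): no match → kept, r columns NULL.
Total: 0 matched + 3 padded = 3 rows.

3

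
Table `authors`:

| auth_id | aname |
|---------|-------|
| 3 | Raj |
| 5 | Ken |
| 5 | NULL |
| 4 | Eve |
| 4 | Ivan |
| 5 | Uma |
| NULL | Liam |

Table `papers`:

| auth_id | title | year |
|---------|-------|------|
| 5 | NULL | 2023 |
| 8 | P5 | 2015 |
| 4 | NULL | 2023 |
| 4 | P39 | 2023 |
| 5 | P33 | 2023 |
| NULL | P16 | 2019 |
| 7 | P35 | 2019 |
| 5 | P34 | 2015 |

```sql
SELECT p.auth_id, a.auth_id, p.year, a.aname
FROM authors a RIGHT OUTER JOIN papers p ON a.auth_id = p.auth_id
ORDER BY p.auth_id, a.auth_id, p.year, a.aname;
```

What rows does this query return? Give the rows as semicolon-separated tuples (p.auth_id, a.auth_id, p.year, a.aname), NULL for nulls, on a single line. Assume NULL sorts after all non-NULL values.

(4, 4, 2023, Eve); (4, 4, 2023, Eve); (4, 4, 2023, Ivan); (4, 4, 2023, Ivan); (5, 5, 2015, Ken); (5, 5, 2015, Uma); (5, 5, 2015, NULL); (5, 5, 2023, Ken); (5, 5, 2023, Ken); (5, 5, 2023, Uma); (5, 5, 2023, Uma); (5, 5, 2023, NULL); (5, 5, 2023, NULL); (7, NULL, 2019, NULL); (8, NULL, 2015, NULL); (NULL, NULL, 2019, NULL)

RIGHT JOIN keeps every row from `papers`; unmatched rows get NULL for `authors`'s columns.
Matching on a.auth_id = p.auth_id. A NULL in a compared column never satisfies the condition.
- a[0] auth_id=3 → no match.
- a[1] auth_id=5 → 3 match(es) in p → 3 row(s).
- a[2] auth_id=5 → 3 match(es) in p → 3 row(s).
- a[3] auth_id=4 → 2 match(es) in p → 2 row(s).
- a[4] auth_id=4 → 2 match(es) in p → 2 row(s).
- a[5] auth_id=5 → 3 match(es) in p → 3 row(s).
- a[6] auth_id=NULL → no match.
- 3 p row(s) had no a match → kept, a columns NULL.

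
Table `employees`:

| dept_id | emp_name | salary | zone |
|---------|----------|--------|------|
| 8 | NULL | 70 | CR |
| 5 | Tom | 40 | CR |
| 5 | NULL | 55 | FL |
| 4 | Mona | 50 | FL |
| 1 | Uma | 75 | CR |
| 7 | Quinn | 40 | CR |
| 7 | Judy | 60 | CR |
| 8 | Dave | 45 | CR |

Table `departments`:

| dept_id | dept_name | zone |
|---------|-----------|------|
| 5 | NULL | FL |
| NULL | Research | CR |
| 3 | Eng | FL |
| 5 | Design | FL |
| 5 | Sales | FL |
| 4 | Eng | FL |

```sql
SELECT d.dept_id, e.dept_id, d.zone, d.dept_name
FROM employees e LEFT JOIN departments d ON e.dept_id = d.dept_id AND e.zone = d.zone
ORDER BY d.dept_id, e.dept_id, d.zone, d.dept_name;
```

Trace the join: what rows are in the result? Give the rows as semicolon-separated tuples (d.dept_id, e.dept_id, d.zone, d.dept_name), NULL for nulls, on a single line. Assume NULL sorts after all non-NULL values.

(4, 4, FL, Eng); (5, 5, FL, Design); (5, 5, FL, Sales); (5, 5, FL, NULL); (NULL, 1, NULL, NULL); (NULL, 5, NULL, NULL); (NULL, 7, NULL, NULL); (NULL, 7, NULL, NULL); (NULL, 8, NULL, NULL); (NULL, 8, NULL, NULL)

LEFT JOIN keeps every row from `employees`; unmatched rows get NULL for `departments`'s columns.
Matching on e.dept_id = d.dept_id AND e.zone = d.zone. A NULL in a compared column never satisfies the condition.
- e (dept_id=8, zone=CR) has no partner → padded with NULL.
- e (dept_id=5, zone=CR) has no partner → padded with NULL.
- e (dept_id=5, zone=FL) pairs with 3 row(s) of d.
- e (dept_id=4, zone=FL) pairs with 1 row(s) of d.
- e (dept_id=1, zone=CR) has no partner → padded with NULL.
- e (dept_id=7, zone=CR) has no partner → padded with NULL.
- e (dept_id=7, zone=CR) has no partner → padded with NULL.
- e (dept_id=8, zone=CR) has no partner → padded with NULL.
After projecting and ordering:
d.dept_id | e.dept_id | d.zone | d.dept_name
4 | 4 | FL | Eng
5 | 5 | FL | Design
5 | 5 | FL | Sales
5 | 5 | FL | NULL
NULL | 1 | NULL | NULL
NULL | 5 | NULL | NULL
NULL | 7 | NULL | NULL
NULL | 7 | NULL | NULL
NULL | 8 | NULL | NULL
NULL | 8 | NULL | NULL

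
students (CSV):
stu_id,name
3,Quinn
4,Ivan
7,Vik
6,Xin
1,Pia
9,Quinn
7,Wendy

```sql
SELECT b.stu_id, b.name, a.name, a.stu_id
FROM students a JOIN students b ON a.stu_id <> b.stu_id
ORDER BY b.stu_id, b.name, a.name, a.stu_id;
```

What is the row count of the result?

40

INNER JOIN keeps only pairs where the ON condition holds.
Matching on a.stu_id <> b.stu_id.
- stu_id=3: 6 matching b row(s), so 6 row(s) emitted.
- stu_id=4: 6 matching b row(s), so 6 row(s) emitted.
- stu_id=7: 5 matching b row(s), so 5 row(s) emitted.
- stu_id=6: 6 matching b row(s), so 6 row(s) emitted.
- stu_id=1: 6 matching b row(s), so 6 row(s) emitted.
- stu_id=9: 6 matching b row(s), so 6 row(s) emitted.
- stu_id=7: 5 matching b row(s), so 5 row(s) emitted.
Total: 40 rows.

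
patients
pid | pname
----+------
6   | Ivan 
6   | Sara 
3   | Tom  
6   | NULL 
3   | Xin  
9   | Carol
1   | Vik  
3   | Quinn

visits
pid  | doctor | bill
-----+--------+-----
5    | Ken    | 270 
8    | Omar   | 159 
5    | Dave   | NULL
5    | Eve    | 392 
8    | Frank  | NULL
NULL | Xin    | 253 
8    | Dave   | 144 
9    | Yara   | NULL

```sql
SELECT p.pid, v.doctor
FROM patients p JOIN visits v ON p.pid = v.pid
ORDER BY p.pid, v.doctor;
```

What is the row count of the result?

INNER JOIN keeps only pairs where the ON condition holds.
Matching on p.pid = v.pid. A NULL in a compared column never satisfies the condition.
- p row (pid=6): no match → dropped.
- p row (pid=6): no match → dropped.
- p row (pid=3): no match → dropped.
- p row (pid=6): no match → dropped.
- p row (pid=3): no match → dropped.
- p row (pid=9): matches 1 v row(s) → 1 output row(s).
- p row (pid=1): no match → dropped.
- p row (pid=3): no match → dropped.
Total: 1 rows.

1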